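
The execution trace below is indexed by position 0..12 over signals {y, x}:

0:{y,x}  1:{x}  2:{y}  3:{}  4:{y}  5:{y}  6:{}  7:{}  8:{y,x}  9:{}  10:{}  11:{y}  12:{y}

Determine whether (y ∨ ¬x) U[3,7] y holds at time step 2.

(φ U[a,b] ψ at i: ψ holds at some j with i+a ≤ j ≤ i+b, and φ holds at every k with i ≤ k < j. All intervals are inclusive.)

Need some j in [5,9] with y, and (y ∨ ¬x) at every k in [2,j-1].
  j=5: y holds; (y ∨ ¬x) holds at every k in [2,4] → satisfied.

True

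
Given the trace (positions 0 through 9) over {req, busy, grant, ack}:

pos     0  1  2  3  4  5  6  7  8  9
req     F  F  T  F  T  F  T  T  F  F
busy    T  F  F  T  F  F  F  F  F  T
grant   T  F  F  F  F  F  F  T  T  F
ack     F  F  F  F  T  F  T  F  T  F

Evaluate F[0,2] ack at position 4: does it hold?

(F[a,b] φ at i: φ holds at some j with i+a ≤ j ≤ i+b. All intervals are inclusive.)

True

Check ack at each j in [4,6]:
  j=4: true
  j=5: false
  j=6: true
Found at j=4 → formula holds.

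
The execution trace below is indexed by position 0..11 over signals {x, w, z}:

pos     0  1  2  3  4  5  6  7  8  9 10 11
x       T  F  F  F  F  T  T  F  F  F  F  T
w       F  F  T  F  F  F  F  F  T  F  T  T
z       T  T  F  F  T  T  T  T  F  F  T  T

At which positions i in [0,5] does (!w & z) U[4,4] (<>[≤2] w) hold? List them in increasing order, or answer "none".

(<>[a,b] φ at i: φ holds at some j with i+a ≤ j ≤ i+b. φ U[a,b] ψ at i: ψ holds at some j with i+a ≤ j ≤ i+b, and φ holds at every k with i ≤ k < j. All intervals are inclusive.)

4

Evaluate at each i in [0,5]:
  i=0: ✗ (no rhs in [4,4])
  i=1: ✗ (no rhs in [5,5])
  i=2: ✗ (lhs fails at k=2 before rhs at j=6)
  i=3: ✗ (lhs fails at k=3 before rhs at j=7)
  i=4: ✓ (rhs at j=8; lhs holds on [4,7])
  i=5: ✗ (lhs fails at k=8 before rhs at j=9)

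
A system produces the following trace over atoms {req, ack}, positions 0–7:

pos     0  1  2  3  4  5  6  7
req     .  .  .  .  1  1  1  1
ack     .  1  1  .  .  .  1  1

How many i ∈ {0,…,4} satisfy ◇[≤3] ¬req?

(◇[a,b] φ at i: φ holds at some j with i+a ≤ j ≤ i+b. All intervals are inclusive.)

4

Evaluate at each i in [0,4]:
  i=0: ✓ (witness j=0)
  i=1: ✓ (witness j=1)
  i=2: ✓ (witness j=2)
  i=3: ✓ (witness j=3)
  i=4: ✗ (none in [4,7])
Positions where it holds: {0, 1, 2, 3} → 4.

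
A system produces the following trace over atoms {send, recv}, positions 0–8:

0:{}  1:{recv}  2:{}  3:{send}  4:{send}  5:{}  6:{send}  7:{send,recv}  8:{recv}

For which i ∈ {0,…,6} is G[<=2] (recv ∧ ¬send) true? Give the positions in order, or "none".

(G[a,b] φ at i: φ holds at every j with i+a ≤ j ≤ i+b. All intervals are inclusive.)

none

Evaluate at each i in [0,6]:
  i=0: ✗ (fails at j=0)
  i=1: ✗ (fails at j=2)
  i=2: ✗ (fails at j=2)
  i=3: ✗ (fails at j=3)
  i=4: ✗ (fails at j=4)
  i=5: ✗ (fails at j=5)
  i=6: ✗ (fails at j=6)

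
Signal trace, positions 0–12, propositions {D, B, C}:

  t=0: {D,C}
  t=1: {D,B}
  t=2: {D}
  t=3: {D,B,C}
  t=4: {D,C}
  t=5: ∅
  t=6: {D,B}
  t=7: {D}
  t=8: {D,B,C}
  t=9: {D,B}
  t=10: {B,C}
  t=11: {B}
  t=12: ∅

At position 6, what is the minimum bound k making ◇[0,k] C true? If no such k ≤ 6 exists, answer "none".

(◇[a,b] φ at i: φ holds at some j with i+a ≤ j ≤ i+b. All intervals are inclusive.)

2

Scan j = 6,7,… for C:
  j=6: fails
  j=7: fails
  j=8: holds
First hit at j=8, so smallest k = 8-6 = 2.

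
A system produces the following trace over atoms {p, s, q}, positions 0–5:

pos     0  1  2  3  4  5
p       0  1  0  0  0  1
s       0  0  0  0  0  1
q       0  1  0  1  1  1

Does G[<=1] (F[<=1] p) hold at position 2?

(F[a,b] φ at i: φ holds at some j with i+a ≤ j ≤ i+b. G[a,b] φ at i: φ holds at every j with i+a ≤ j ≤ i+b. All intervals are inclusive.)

Check F[<=1] p at every j in [2,3]:
  j=2: fails (none in [2,3])
  j=3: fails (none in [3,4])
Fails at j=2 → formula fails.

No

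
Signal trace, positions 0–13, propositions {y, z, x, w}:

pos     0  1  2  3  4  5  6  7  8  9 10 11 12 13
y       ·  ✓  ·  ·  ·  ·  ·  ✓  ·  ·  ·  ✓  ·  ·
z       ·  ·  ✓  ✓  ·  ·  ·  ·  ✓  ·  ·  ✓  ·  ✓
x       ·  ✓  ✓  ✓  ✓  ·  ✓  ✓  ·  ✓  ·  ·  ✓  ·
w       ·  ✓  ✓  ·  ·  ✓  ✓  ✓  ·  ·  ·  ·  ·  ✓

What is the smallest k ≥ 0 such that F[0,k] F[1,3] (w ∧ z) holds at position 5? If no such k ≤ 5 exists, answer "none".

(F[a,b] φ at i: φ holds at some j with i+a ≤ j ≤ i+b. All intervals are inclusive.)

Scan j = 5,6,… for F[1,3] (w ∧ z):
  j=5: fails
  j=6: fails
  j=7: fails
  j=8: fails
  j=9: fails
  j=10: holds
First hit at j=10, so smallest k = 10-5 = 5.

5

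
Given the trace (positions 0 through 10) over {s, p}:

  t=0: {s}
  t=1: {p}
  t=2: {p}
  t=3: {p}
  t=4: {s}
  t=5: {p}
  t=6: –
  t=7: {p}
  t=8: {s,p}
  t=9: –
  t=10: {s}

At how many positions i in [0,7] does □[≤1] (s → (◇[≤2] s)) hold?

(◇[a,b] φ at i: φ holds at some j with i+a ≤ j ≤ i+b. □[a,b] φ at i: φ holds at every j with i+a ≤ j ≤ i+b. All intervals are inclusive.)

8

Evaluate at each i in [0,7]:
  i=0: ✓ (all of [0,1])
  i=1: ✓ (all of [1,2])
  i=2: ✓ (all of [2,3])
  i=3: ✓ (all of [3,4])
  i=4: ✓ (all of [4,5])
  i=5: ✓ (all of [5,6])
  i=6: ✓ (all of [6,7])
  i=7: ✓ (all of [7,8])
Positions where it holds: {0, 1, 2, 3, 4, 5, 6, 7} → 8.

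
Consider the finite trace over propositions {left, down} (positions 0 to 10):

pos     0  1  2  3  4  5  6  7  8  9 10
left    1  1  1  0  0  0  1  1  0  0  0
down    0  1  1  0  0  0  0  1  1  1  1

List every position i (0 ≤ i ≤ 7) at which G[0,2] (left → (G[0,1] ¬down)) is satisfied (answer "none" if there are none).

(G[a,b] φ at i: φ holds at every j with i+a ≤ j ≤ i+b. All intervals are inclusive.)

3

Evaluate at each i in [0,7]:
  i=0: ✗ (fails at j=0)
  i=1: ✗ (fails at j=1)
  i=2: ✗ (fails at j=2)
  i=3: ✓ (all of [3,5])
  i=4: ✗ (fails at j=6)
  i=5: ✗ (fails at j=6)
  i=6: ✗ (fails at j=6)
  i=7: ✗ (fails at j=7)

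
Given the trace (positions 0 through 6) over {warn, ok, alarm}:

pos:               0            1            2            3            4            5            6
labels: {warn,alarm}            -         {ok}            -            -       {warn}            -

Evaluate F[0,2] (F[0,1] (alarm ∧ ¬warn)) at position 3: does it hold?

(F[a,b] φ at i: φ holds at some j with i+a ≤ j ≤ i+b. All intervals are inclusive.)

Does not hold

Check F[0,1] (alarm ∧ ¬warn) at each j in [3,5]:
  j=3: fails (none in [3,4])
  j=4: fails (none in [4,5])
  j=5: fails (none in [5,6])
No position in the window satisfies it → formula fails.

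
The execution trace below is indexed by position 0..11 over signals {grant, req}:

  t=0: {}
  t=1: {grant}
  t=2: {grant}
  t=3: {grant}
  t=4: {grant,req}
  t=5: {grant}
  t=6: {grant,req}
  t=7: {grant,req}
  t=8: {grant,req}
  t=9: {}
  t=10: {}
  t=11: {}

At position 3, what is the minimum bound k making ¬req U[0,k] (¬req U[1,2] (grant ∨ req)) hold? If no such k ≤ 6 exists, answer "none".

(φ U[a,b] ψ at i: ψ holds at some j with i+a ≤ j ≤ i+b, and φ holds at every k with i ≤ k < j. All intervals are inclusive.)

Need earliest j ≥ 3 with (¬req U[1,2] (grant ∨ req)), and ¬req at every k in [3,j-1].
  j=3: rhs holds (empty prefix). k = 0.

0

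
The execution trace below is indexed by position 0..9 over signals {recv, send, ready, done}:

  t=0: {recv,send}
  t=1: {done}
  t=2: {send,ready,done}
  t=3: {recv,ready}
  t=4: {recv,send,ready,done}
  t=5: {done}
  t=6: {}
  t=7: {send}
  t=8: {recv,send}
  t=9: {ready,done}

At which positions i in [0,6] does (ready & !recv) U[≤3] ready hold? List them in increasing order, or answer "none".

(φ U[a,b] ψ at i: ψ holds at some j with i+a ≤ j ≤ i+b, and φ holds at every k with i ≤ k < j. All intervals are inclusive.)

Evaluate at each i in [0,6]:
  i=0: ✗ (lhs fails at k=0 before rhs at j=2)
  i=1: ✗ (lhs fails at k=1 before rhs at j=2)
  i=2: ✓ (rhs at j=2)
  i=3: ✓ (rhs at j=3)
  i=4: ✓ (rhs at j=4)
  i=5: ✗ (no rhs in [5,8])
  i=6: ✗ (lhs fails at k=6 before rhs at j=9)

2, 3, 4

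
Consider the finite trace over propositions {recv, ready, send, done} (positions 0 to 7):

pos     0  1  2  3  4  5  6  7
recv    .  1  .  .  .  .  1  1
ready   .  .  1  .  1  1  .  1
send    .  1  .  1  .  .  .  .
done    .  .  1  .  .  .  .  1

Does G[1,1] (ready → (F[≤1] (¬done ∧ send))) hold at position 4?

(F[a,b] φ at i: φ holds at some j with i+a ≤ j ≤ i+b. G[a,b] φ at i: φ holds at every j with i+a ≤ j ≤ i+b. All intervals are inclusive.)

No

Check (ready → (F[≤1] (¬done ∧ send))) at every j in [5,5]:
  j=5: antecedent true; consequent fails (none in [5,6]) → ✗
Fails at j=5 → formula fails.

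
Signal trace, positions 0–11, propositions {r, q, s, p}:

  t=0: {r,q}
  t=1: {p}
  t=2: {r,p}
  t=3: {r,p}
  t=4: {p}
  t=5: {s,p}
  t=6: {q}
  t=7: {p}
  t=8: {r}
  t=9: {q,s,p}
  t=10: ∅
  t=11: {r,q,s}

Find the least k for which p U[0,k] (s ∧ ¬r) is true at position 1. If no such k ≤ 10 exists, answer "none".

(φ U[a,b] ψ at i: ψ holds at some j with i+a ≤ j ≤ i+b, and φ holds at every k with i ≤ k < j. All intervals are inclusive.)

Need earliest j ≥ 1 with (s ∧ ¬r), and p at every k in [1,j-1].
  j=1: rhs fails.
  j=2: rhs fails.
  j=3: rhs fails.
  j=4: rhs fails.
  j=5: rhs holds; lhs holds on [1,4]. k = 4.

4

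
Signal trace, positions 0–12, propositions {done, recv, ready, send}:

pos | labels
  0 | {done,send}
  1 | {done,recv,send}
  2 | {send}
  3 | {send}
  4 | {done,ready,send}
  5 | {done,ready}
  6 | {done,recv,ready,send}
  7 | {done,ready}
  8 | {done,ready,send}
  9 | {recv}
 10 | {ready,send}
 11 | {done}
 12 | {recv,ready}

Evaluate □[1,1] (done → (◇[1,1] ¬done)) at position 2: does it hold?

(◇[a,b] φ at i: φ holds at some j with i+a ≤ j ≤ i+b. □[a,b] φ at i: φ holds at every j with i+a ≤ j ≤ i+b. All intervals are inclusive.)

True

Check (done → (◇[1,1] ¬done)) at every j in [3,3]:
  j=3: antecedent false → ✓
All positions satisfy it → formula holds.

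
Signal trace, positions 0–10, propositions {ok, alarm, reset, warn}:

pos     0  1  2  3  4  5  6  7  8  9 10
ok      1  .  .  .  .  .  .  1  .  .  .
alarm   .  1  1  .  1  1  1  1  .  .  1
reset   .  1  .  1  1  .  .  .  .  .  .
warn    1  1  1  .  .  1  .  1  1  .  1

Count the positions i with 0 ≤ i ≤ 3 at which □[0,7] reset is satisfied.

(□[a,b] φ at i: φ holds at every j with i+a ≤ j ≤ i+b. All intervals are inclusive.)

0

Evaluate at each i in [0,3]:
  i=0: ✗ (fails at j=0)
  i=1: ✗ (fails at j=2)
  i=2: ✗ (fails at j=2)
  i=3: ✗ (fails at j=5)
Positions where it holds: {} → 0.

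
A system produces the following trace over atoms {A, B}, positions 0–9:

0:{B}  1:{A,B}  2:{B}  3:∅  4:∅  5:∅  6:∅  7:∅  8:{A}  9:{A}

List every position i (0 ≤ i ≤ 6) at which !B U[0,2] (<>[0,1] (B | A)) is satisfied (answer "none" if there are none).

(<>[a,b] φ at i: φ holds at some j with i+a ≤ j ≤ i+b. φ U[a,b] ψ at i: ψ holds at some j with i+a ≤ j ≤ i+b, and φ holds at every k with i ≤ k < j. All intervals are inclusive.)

0, 1, 2, 5, 6

Evaluate at each i in [0,6]:
  i=0: ✓ (rhs at j=0)
  i=1: ✓ (rhs at j=1)
  i=2: ✓ (rhs at j=2)
  i=3: ✗ (no rhs in [3,5])
  i=4: ✗ (no rhs in [4,6])
  i=5: ✓ (rhs at j=7; lhs holds on [5,6])
  i=6: ✓ (rhs at j=7; lhs holds on [6,6])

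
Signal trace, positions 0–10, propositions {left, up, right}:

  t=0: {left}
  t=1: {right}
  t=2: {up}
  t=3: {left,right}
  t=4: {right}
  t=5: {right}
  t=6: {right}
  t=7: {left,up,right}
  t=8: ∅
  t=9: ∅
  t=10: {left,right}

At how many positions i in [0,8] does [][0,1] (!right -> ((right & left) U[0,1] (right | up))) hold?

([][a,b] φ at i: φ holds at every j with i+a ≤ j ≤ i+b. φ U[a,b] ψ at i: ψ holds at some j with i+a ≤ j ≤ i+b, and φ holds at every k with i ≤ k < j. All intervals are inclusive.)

6

Evaluate at each i in [0,8]:
  i=0: ✗ (fails at j=0)
  i=1: ✓ (all of [1,2])
  i=2: ✓ (all of [2,3])
  i=3: ✓ (all of [3,4])
  i=4: ✓ (all of [4,5])
  i=5: ✓ (all of [5,6])
  i=6: ✓ (all of [6,7])
  i=7: ✗ (fails at j=8)
  i=8: ✗ (fails at j=8)
Positions where it holds: {1, 2, 3, 4, 5, 6} → 6.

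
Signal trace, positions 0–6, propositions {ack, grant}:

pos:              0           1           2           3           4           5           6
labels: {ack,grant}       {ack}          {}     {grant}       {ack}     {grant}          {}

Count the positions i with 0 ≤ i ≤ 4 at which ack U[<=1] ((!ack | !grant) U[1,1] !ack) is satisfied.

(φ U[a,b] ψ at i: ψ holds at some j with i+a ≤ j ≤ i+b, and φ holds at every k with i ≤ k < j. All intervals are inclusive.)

4

Evaluate at each i in [0,4]:
  i=0: ✓ (rhs at j=1; lhs holds on [0,0])
  i=1: ✓ (rhs at j=1)
  i=2: ✓ (rhs at j=2)
  i=3: ✗ (lhs fails at k=3 before rhs at j=4)
  i=4: ✓ (rhs at j=4)
Positions where it holds: {0, 1, 2, 4} → 4.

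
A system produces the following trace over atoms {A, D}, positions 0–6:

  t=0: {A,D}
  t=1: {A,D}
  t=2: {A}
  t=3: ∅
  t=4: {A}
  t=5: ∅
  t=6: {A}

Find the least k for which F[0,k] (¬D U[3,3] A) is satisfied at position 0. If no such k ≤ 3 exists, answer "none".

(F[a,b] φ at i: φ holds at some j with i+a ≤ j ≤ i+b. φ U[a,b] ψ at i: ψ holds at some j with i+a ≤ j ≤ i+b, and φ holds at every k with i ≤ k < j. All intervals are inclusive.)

Scan j = 0,1,… for (¬D U[3,3] A):
  j=0: fails
  j=1: fails
  j=2: fails
  j=3: holds
First hit at j=3, so smallest k = 3-0 = 3.

3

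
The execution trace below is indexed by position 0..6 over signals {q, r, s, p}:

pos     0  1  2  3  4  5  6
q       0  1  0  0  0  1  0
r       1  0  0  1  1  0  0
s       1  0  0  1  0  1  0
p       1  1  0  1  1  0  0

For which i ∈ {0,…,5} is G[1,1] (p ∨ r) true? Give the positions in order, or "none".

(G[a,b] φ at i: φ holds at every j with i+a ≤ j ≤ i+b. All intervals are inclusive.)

Evaluate at each i in [0,5]:
  i=0: ✓ (all of [1,1])
  i=1: ✗ (fails at j=2)
  i=2: ✓ (all of [3,3])
  i=3: ✓ (all of [4,4])
  i=4: ✗ (fails at j=5)
  i=5: ✗ (fails at j=6)

0, 2, 3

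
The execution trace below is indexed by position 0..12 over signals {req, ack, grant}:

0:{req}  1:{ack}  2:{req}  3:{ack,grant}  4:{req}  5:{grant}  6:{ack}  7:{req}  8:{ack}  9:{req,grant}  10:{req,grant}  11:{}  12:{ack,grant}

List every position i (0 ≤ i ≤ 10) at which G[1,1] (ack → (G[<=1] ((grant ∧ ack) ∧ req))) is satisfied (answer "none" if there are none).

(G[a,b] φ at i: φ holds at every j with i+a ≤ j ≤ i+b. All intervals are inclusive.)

1, 3, 4, 6, 8, 9, 10

Evaluate at each i in [0,10]:
  i=0: ✗ (fails at j=1)
  i=1: ✓ (all of [2,2])
  i=2: ✗ (fails at j=3)
  i=3: ✓ (all of [4,4])
  i=4: ✓ (all of [5,5])
  i=5: ✗ (fails at j=6)
  i=6: ✓ (all of [7,7])
  i=7: ✗ (fails at j=8)
  i=8: ✓ (all of [9,9])
  i=9: ✓ (all of [10,10])
  i=10: ✓ (all of [11,11])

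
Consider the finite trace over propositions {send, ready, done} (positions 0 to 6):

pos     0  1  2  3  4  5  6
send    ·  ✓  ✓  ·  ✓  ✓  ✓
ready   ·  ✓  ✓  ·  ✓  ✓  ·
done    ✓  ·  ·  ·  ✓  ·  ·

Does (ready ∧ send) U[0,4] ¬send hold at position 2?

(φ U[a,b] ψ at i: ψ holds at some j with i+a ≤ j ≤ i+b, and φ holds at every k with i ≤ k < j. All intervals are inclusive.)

Need some j in [2,6] with ¬send, and (ready ∧ send) at every k in [2,j-1].
  j=2: ¬send false.
  j=3: ¬send holds; (ready ∧ send) holds at every k in [2,2] → satisfied.

True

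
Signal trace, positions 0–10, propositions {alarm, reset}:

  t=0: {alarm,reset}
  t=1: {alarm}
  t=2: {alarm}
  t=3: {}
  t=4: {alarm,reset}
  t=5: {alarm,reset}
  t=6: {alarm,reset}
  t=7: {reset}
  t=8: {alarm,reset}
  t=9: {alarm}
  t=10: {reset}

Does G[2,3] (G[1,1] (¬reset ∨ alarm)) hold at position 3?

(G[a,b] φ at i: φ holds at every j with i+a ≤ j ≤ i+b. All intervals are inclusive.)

Check G[1,1] (¬reset ∨ alarm) at every j in [5,6]:
  j=5: holds on [6,6]
  j=6: fails at 7
Fails at j=6 → formula fails.

Does not hold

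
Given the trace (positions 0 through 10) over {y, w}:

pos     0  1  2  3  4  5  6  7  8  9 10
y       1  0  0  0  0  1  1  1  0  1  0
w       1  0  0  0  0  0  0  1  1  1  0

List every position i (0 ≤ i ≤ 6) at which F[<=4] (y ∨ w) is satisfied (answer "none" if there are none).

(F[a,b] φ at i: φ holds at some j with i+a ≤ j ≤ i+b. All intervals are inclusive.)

0, 1, 2, 3, 4, 5, 6

Evaluate at each i in [0,6]:
  i=0: ✓ (witness j=0)
  i=1: ✓ (witness j=5)
  i=2: ✓ (witness j=5)
  i=3: ✓ (witness j=5)
  i=4: ✓ (witness j=5)
  i=5: ✓ (witness j=5)
  i=6: ✓ (witness j=6)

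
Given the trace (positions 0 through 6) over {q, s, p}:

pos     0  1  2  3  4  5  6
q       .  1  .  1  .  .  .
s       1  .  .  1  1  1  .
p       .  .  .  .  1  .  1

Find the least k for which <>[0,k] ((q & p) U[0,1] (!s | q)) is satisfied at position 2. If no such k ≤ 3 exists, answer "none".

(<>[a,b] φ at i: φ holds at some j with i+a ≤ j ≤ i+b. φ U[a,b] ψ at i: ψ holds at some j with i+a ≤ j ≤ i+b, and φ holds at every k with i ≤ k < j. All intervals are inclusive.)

Scan j = 2,3,… for ((q & p) U[0,1] (!s | q)):
  j=2: holds
First hit at j=2, so smallest k = 2-2 = 0.

0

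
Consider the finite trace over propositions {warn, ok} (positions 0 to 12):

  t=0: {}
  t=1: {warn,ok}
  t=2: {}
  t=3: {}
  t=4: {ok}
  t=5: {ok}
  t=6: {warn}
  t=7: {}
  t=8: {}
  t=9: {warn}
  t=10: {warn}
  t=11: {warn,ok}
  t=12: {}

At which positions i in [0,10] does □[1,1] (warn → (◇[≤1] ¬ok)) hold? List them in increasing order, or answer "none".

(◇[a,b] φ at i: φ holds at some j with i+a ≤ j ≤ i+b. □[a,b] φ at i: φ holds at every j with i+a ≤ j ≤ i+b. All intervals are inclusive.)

Evaluate at each i in [0,10]:
  i=0: ✓ (all of [1,1])
  i=1: ✓ (all of [2,2])
  i=2: ✓ (all of [3,3])
  i=3: ✓ (all of [4,4])
  i=4: ✓ (all of [5,5])
  i=5: ✓ (all of [6,6])
  i=6: ✓ (all of [7,7])
  i=7: ✓ (all of [8,8])
  i=8: ✓ (all of [9,9])
  i=9: ✓ (all of [10,10])
  i=10: ✓ (all of [11,11])

0, 1, 2, 3, 4, 5, 6, 7, 8, 9, 10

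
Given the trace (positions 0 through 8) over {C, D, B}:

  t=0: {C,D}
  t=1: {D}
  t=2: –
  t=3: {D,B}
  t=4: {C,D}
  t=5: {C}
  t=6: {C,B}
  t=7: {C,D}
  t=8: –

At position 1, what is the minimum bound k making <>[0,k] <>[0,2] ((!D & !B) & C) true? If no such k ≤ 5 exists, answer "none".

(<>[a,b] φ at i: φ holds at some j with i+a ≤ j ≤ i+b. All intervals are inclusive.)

Scan j = 1,2,… for <>[0,2] ((!D & !B) & C):
  j=1: fails
  j=2: fails
  j=3: holds
First hit at j=3, so smallest k = 3-1 = 2.

2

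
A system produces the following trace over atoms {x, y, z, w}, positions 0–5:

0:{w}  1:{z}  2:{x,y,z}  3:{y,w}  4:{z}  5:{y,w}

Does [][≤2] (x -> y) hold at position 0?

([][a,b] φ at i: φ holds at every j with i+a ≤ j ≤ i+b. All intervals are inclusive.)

Check (x -> y) at every j in [0,2]:
  j=0: antecedent false → ✓
  j=1: antecedent false → ✓
  j=2: antecedent true; consequent true → ✓
All positions satisfy it → formula holds.

Yes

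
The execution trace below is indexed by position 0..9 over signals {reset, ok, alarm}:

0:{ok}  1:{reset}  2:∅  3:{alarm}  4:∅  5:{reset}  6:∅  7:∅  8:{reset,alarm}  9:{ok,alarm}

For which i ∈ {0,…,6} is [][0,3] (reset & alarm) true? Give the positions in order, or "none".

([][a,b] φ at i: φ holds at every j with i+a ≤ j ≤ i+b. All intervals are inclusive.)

none

Evaluate at each i in [0,6]:
  i=0: ✗ (fails at j=0)
  i=1: ✗ (fails at j=1)
  i=2: ✗ (fails at j=2)
  i=3: ✗ (fails at j=3)
  i=4: ✗ (fails at j=4)
  i=5: ✗ (fails at j=5)
  i=6: ✗ (fails at j=6)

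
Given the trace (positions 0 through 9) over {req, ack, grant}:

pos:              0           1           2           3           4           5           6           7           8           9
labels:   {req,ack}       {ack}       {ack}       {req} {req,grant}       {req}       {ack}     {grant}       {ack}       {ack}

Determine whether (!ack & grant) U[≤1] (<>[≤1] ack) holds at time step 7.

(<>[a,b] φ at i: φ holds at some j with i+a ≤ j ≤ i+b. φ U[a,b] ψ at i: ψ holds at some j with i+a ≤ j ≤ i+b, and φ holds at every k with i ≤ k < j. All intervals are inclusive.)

True

Need some j in [7,8] with <>[≤1] ack, and (!ack & grant) at every k in [7,j-1].
  j=7: <>[≤1] ack holds; no prefix to check → satisfied.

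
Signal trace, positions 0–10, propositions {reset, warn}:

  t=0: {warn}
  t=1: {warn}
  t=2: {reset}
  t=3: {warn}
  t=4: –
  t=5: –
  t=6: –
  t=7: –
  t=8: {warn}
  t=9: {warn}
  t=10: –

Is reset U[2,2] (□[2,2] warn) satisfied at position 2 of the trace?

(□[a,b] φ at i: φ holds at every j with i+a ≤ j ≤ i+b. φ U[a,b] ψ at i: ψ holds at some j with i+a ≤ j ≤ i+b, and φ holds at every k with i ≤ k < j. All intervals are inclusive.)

Need some j in [4,4] with □[2,2] warn, and reset at every k in [2,j-1].
  j=4: □[2,2] warn — fails at 6.
No j in the window works → until fails.

False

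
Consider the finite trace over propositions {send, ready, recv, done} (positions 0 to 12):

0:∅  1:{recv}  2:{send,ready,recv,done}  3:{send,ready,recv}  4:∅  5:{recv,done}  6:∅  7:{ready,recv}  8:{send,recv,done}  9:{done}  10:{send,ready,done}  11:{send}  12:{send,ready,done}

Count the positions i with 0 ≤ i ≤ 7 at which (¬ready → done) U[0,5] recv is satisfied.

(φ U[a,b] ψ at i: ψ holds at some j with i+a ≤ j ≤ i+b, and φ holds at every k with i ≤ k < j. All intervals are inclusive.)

Evaluate at each i in [0,7]:
  i=0: ✗ (lhs fails at k=0 before rhs at j=1)
  i=1: ✓ (rhs at j=1)
  i=2: ✓ (rhs at j=2)
  i=3: ✓ (rhs at j=3)
  i=4: ✗ (lhs fails at k=4 before rhs at j=5)
  i=5: ✓ (rhs at j=5)
  i=6: ✗ (lhs fails at k=6 before rhs at j=7)
  i=7: ✓ (rhs at j=7)
Positions where it holds: {1, 2, 3, 5, 7} → 5.

5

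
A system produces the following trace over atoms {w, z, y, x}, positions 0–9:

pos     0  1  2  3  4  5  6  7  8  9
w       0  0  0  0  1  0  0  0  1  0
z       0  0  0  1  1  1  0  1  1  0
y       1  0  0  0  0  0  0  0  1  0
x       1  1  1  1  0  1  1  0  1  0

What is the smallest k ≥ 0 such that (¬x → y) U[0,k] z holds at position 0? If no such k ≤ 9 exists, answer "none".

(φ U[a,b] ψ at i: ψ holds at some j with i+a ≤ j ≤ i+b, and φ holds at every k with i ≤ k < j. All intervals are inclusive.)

Need earliest j ≥ 0 with z, and (¬x → y) at every k in [0,j-1].
  j=0: rhs fails.
  j=1: rhs fails.
  j=2: rhs fails.
  j=3: rhs holds; lhs holds on [0,2]. k = 3.

3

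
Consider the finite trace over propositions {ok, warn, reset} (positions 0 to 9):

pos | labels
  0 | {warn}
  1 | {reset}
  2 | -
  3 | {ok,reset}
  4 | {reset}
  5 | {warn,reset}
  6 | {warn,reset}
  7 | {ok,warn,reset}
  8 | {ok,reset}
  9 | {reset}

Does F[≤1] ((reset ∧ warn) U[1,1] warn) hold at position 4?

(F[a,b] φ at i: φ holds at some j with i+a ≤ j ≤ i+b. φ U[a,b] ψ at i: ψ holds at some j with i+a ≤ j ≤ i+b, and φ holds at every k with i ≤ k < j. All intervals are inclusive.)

Holds

Check ((reset ∧ warn) U[1,1] warn) at each j in [4,5]:
  j=4: fails
  j=5: holds
Found at j=5 → formula holds.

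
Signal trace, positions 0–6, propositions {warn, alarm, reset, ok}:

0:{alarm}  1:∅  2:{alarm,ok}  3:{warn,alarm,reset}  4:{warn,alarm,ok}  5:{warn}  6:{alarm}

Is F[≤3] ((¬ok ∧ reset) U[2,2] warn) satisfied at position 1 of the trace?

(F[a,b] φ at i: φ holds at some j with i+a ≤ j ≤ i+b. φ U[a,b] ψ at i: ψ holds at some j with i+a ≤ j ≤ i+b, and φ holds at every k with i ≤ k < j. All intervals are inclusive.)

Check ((¬ok ∧ reset) U[2,2] warn) at each j in [1,4]:
  j=1: fails
  j=2: fails
  j=3: fails
  j=4: fails
No position in the window satisfies it → formula fails.

Does not hold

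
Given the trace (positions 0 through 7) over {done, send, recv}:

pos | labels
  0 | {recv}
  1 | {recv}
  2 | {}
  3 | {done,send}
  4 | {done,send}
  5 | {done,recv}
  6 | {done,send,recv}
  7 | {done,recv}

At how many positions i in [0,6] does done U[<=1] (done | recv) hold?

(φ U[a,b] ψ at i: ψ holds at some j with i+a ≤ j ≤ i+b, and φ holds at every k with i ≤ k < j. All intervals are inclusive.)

Evaluate at each i in [0,6]:
  i=0: ✓ (rhs at j=0)
  i=1: ✓ (rhs at j=1)
  i=2: ✗ (lhs fails at k=2 before rhs at j=3)
  i=3: ✓ (rhs at j=3)
  i=4: ✓ (rhs at j=4)
  i=5: ✓ (rhs at j=5)
  i=6: ✓ (rhs at j=6)
Positions where it holds: {0, 1, 3, 4, 5, 6} → 6.

6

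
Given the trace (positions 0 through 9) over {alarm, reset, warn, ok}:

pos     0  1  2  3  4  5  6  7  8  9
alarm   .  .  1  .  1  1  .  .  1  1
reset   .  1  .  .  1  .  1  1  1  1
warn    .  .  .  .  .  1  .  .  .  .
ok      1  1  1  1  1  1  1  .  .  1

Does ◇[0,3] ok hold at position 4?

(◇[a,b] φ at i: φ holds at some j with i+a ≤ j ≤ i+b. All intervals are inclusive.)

Check ok at each j in [4,7]:
  j=4: true
  j=5: true
  j=6: true
  j=7: false
Found at j=4 → formula holds.

Holds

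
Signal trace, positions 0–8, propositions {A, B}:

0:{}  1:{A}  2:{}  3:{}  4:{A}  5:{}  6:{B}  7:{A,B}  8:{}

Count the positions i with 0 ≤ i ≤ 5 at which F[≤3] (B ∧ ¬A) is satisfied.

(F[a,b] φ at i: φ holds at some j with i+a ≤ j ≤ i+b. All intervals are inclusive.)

Evaluate at each i in [0,5]:
  i=0: ✗ (none in [0,3])
  i=1: ✗ (none in [1,4])
  i=2: ✗ (none in [2,5])
  i=3: ✓ (witness j=6)
  i=4: ✓ (witness j=6)
  i=5: ✓ (witness j=6)
Positions where it holds: {3, 4, 5} → 3.

3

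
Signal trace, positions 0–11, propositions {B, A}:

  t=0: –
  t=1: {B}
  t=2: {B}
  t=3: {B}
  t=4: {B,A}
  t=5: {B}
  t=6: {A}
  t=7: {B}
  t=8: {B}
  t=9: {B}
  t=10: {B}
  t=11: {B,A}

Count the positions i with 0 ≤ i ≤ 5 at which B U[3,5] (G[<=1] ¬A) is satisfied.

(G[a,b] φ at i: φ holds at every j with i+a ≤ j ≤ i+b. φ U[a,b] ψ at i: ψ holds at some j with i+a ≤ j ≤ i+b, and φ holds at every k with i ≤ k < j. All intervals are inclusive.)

Evaluate at each i in [0,5]:
  i=0: ✗ (no rhs in [3,5])
  i=1: ✗ (no rhs in [4,6])
  i=2: ✗ (lhs fails at k=6 before rhs at j=7)
  i=3: ✗ (lhs fails at k=6 before rhs at j=7)
  i=4: ✗ (lhs fails at k=6 before rhs at j=7)
  i=5: ✗ (lhs fails at k=6 before rhs at j=8)
Positions where it holds: {} → 0.

0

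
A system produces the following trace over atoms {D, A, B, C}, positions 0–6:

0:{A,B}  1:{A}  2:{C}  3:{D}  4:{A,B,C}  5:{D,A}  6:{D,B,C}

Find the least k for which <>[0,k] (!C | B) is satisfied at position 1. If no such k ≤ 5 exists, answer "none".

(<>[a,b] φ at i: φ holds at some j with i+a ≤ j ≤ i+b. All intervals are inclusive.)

0

Scan j = 1,2,… for (!C | B):
  j=1: holds
First hit at j=1, so smallest k = 1-1 = 0.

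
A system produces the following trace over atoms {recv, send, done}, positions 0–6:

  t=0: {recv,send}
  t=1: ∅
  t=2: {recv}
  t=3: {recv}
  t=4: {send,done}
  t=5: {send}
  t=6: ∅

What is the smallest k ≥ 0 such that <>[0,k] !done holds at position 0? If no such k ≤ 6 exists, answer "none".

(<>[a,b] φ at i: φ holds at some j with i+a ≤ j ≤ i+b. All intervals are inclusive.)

0

Scan j = 0,1,… for !done:
  j=0: holds
First hit at j=0, so smallest k = 0-0 = 0.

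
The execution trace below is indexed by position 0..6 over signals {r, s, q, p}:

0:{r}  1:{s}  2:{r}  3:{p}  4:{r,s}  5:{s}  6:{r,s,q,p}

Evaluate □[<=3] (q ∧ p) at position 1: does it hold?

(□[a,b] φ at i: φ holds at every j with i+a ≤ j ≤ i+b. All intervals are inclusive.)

No

Check (q ∧ p) at every j in [1,4]:
  j=1: false
  j=2: false
  j=3: false
  j=4: false
Fails at j=1 → formula fails.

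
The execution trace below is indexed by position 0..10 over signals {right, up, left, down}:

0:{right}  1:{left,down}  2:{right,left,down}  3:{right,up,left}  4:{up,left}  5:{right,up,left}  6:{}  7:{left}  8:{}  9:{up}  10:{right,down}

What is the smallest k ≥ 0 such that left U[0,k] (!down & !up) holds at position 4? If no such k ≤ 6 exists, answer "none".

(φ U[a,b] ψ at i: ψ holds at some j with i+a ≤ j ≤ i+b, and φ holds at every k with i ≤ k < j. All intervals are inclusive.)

Need earliest j ≥ 4 with (!down & !up), and left at every k in [4,j-1].
  j=4: rhs fails.
  j=5: rhs fails.
  j=6: rhs holds; lhs holds on [4,5]. k = 2.

2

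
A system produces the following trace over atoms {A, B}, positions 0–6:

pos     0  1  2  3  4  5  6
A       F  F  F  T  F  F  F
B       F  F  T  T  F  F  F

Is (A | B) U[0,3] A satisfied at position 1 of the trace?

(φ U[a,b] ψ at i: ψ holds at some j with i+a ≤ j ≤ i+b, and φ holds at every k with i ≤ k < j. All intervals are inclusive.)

False

Need some j in [1,4] with A, and (A | B) at every k in [1,j-1].
  j=1: A false.
  j=2: A false.
  j=3: A holds, but (A | B) fails at k=1 → not this j.
  j=4: A false.
No j in the window works → until fails.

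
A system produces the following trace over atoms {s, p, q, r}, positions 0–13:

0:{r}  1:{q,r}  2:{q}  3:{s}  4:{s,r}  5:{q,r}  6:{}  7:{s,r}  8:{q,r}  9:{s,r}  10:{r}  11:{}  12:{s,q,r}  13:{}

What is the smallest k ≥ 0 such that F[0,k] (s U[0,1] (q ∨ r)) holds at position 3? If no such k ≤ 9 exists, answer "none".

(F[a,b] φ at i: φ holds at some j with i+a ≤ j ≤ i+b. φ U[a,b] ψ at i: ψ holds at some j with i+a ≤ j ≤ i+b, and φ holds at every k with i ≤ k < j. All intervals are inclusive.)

Scan j = 3,4,… for (s U[0,1] (q ∨ r)):
  j=3: holds
First hit at j=3, so smallest k = 3-3 = 0.

0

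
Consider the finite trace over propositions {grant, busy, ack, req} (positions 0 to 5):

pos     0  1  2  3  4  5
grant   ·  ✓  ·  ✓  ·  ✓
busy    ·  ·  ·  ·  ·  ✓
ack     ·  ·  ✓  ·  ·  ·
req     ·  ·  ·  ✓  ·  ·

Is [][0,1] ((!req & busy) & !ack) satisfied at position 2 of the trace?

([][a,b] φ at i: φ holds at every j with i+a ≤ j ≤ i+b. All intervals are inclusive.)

Check ((!req & busy) & !ack) at every j in [2,3]:
  j=2: false
  j=3: false
Fails at j=2 → formula fails.

Does not hold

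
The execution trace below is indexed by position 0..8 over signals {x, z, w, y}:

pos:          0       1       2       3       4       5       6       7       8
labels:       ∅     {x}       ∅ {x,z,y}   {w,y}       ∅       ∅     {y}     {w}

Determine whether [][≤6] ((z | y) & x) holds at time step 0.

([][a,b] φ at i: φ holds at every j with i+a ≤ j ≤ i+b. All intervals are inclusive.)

False

Check ((z | y) & x) at every j in [0,6]:
  j=0: false
  j=1: false
  j=2: false
  j=3: true
  j=4: false
  j=5: false
  j=6: false
Fails at j=0 → formula fails.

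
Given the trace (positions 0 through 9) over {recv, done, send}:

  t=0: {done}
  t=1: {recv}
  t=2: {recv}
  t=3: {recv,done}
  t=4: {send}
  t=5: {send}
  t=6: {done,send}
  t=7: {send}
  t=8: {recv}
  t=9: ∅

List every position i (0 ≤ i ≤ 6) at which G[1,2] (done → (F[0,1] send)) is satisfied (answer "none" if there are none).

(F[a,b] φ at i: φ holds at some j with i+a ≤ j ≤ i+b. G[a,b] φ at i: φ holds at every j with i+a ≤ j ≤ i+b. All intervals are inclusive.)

0, 1, 2, 3, 4, 5, 6

Evaluate at each i in [0,6]:
  i=0: ✓ (all of [1,2])
  i=1: ✓ (all of [2,3])
  i=2: ✓ (all of [3,4])
  i=3: ✓ (all of [4,5])
  i=4: ✓ (all of [5,6])
  i=5: ✓ (all of [6,7])
  i=6: ✓ (all of [7,8])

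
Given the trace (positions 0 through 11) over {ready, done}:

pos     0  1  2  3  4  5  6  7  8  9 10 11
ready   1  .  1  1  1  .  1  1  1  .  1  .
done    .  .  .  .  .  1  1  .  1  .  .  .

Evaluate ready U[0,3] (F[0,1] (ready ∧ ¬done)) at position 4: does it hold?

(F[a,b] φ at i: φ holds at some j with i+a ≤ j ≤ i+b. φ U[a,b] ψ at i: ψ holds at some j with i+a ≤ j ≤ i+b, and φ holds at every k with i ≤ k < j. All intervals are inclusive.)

Yes

Need some j in [4,7] with F[0,1] (ready ∧ ¬done), and ready at every k in [4,j-1].
  j=4: F[0,1] (ready ∧ ¬done) holds; no prefix to check → satisfied.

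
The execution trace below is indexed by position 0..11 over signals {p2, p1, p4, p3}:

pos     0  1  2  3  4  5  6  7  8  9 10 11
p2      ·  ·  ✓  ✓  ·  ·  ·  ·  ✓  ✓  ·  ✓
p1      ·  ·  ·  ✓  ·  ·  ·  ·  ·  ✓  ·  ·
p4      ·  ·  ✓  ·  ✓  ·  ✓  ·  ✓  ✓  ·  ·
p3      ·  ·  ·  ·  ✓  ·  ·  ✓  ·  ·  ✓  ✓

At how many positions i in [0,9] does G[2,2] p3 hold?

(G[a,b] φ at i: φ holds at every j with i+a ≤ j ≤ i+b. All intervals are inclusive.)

4

Evaluate at each i in [0,9]:
  i=0: ✗ (fails at j=2)
  i=1: ✗ (fails at j=3)
  i=2: ✓ (all of [4,4])
  i=3: ✗ (fails at j=5)
  i=4: ✗ (fails at j=6)
  i=5: ✓ (all of [7,7])
  i=6: ✗ (fails at j=8)
  i=7: ✗ (fails at j=9)
  i=8: ✓ (all of [10,10])
  i=9: ✓ (all of [11,11])
Positions where it holds: {2, 5, 8, 9} → 4.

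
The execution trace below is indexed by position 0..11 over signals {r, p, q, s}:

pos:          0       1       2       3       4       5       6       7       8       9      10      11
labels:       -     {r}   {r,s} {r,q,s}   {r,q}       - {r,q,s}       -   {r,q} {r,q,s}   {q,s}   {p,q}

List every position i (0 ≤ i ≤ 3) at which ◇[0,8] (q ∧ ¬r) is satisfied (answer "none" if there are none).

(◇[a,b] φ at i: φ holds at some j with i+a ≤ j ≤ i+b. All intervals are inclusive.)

2, 3

Evaluate at each i in [0,3]:
  i=0: ✗ (none in [0,8])
  i=1: ✗ (none in [1,9])
  i=2: ✓ (witness j=10)
  i=3: ✓ (witness j=10)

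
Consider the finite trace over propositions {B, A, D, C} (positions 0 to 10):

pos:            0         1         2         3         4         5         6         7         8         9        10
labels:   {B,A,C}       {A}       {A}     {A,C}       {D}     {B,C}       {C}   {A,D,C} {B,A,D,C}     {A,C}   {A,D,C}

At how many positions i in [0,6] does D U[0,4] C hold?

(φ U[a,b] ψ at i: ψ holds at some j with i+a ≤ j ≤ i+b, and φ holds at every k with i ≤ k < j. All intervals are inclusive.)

Evaluate at each i in [0,6]:
  i=0: ✓ (rhs at j=0)
  i=1: ✗ (lhs fails at k=1 before rhs at j=3)
  i=2: ✗ (lhs fails at k=2 before rhs at j=3)
  i=3: ✓ (rhs at j=3)
  i=4: ✓ (rhs at j=5; lhs holds on [4,4])
  i=5: ✓ (rhs at j=5)
  i=6: ✓ (rhs at j=6)
Positions where it holds: {0, 3, 4, 5, 6} → 5.

5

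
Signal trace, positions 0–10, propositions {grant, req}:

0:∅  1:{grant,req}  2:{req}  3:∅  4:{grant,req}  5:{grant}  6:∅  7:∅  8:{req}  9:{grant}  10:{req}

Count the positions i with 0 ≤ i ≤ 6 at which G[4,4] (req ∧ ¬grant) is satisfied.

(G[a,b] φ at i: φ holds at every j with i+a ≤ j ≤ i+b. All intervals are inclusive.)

2

Evaluate at each i in [0,6]:
  i=0: ✗ (fails at j=4)
  i=1: ✗ (fails at j=5)
  i=2: ✗ (fails at j=6)
  i=3: ✗ (fails at j=7)
  i=4: ✓ (all of [8,8])
  i=5: ✗ (fails at j=9)
  i=6: ✓ (all of [10,10])
Positions where it holds: {4, 6} → 2.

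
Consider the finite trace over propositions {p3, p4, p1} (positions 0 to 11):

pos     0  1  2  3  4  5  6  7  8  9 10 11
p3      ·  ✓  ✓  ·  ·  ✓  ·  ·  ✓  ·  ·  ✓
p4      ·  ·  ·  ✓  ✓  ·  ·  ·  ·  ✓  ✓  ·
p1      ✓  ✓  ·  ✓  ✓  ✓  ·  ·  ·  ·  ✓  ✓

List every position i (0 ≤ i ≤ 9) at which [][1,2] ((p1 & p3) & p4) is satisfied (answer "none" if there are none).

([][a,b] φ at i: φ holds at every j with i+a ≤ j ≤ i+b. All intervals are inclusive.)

Evaluate at each i in [0,9]:
  i=0: ✗ (fails at j=1)
  i=1: ✗ (fails at j=2)
  i=2: ✗ (fails at j=3)
  i=3: ✗ (fails at j=4)
  i=4: ✗ (fails at j=5)
  i=5: ✗ (fails at j=6)
  i=6: ✗ (fails at j=7)
  i=7: ✗ (fails at j=8)
  i=8: ✗ (fails at j=9)
  i=9: ✗ (fails at j=10)

none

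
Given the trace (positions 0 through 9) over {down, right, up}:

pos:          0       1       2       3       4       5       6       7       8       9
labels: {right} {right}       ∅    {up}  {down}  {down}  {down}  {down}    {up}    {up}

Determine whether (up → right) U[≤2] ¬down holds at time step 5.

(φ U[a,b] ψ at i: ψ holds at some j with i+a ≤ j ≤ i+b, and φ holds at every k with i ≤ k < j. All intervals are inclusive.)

False

Need some j in [5,7] with ¬down, and (up → right) at every k in [5,j-1].
  j=5: ¬down false.
  j=6: ¬down false.
  j=7: ¬down false.
No j in the window works → until fails.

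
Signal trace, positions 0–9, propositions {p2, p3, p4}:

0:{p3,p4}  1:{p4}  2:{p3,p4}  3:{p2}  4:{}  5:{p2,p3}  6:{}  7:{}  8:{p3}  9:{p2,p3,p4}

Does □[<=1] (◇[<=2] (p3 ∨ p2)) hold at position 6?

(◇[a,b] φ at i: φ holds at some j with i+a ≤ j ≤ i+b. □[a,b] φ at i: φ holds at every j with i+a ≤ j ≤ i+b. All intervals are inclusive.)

Check ◇[<=2] (p3 ∨ p2) at every j in [6,7]:
  j=6: holds (witness at 8)
  j=7: holds (witness at 8)
All positions satisfy it → formula holds.

Yes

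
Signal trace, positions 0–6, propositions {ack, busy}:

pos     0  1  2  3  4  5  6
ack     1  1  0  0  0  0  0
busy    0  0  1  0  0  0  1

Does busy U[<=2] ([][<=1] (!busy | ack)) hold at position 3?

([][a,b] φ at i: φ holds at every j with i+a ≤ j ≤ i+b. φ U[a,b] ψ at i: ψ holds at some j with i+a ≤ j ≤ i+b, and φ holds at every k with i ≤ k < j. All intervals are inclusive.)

Yes

Need some j in [3,5] with [][<=1] (!busy | ack), and busy at every k in [3,j-1].
  j=3: [][<=1] (!busy | ack) holds; no prefix to check → satisfied.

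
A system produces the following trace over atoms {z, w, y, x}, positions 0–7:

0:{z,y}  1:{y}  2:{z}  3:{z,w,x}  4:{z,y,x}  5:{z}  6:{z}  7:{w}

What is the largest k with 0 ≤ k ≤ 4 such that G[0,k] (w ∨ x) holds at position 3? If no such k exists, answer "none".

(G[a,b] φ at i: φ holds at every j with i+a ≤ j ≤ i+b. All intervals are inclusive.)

(w ∨ x) must hold from j=3 onward; find where it first fails.
  j=3: holds
  j=4: holds
  j=5: fails
Holds on [3,4], so largest k = 1.

1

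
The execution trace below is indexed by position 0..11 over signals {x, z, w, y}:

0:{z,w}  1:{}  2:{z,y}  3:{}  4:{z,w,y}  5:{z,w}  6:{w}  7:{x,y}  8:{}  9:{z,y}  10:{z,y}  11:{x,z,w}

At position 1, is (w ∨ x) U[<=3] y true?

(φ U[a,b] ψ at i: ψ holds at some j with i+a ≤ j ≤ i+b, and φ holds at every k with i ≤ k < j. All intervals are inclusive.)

Need some j in [1,4] with y, and (w ∨ x) at every k in [1,j-1].
  j=1: y false.
  j=2: y holds, but (w ∨ x) fails at k=1 → not this j.
  j=3: y false.
  j=4: y holds, but (w ∨ x) fails at k=1 → not this j.
No j in the window works → until fails.

No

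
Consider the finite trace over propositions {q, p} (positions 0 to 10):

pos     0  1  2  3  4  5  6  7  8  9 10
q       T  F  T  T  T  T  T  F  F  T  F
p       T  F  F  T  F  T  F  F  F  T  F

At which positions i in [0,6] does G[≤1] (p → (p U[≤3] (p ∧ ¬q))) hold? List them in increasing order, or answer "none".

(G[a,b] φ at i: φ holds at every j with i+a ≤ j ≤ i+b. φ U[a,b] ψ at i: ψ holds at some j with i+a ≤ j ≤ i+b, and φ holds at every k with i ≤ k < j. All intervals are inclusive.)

Evaluate at each i in [0,6]:
  i=0: ✗ (fails at j=0)
  i=1: ✓ (all of [1,2])
  i=2: ✗ (fails at j=3)
  i=3: ✗ (fails at j=3)
  i=4: ✗ (fails at j=5)
  i=5: ✗ (fails at j=5)
  i=6: ✓ (all of [6,7])

1, 6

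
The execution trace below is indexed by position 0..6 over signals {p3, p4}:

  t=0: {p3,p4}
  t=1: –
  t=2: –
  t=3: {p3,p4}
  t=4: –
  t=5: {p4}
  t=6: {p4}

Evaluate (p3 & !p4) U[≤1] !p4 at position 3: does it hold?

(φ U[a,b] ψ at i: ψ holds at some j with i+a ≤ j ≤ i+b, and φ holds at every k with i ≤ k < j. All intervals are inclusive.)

Does not hold

Need some j in [3,4] with !p4, and (p3 & !p4) at every k in [3,j-1].
  j=3: !p4 false.
  j=4: !p4 holds, but (p3 & !p4) fails at k=3 → not this j.
No j in the window works → until fails.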